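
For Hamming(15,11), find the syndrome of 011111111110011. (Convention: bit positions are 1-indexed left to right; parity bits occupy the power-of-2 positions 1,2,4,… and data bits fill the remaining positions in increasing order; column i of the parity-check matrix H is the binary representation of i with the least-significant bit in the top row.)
Syndrome s = H · r^T (mod 2), r = 011111111110011:
  s[0] = (101010101010101)·(011111111110011) mod 2 = 0+0+1+0+1+0+1+0+1+0+1+0+0+0+1 mod 2 = 0
  s[1] = (011001100110011)·(011111111110011) mod 2 = 0+1+1+0+0+1+1+0+0+1+1+0+0+1+1 mod 2 = 0
  s[2] = (000111100001111)·(011111111110011) mod 2 = 0+0+0+1+1+1+1+0+0+0+0+0+0+1+1 mod 2 = 0
  s[3] = (000000011111111)·(011111111110011) mod 2 = 0+0+0+0+0+0+0+1+1+1+1+0+0+1+1 mod 2 = 0
Syndrome = 0000
s = 0: no error detected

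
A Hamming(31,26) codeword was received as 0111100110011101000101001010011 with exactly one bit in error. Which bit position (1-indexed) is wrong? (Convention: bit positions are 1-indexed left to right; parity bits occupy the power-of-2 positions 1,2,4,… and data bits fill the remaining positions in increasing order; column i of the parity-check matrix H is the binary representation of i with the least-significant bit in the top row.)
Syndrome s = H · r^T (mod 2), r = 0111100110011101000101001010011:
  s[0] = (1010101010101010101010101010101)·(0111100110011101000101001010011) mod 2 = 0+0+1+0+1+0+0+0+1+0+0+0+1+0+0+0+0+0+0+0+0+0+0+0+1+0+1+0+0+0+1 mod 2 = 1
  s[1] = (0110011001100110011001100110011)·(0111100110011101000101001010011) mod 2 = 0+1+1+0+0+0+0+0+0+0+0+0+0+1+0+0+0+0+0+0+0+1+0+0+0+0+1+0+0+1+1 mod 2 = 1
  s[2] = (0001111000011110000111100001111)·(0111100110011101000101001010011) mod 2 = 0+0+0+1+1+0+0+0+0+0+0+1+1+1+0+0+0+0+0+1+0+1+0+0+0+0+0+0+0+1+1 mod 2 = 1
  s[3] = (0000000111111110000000011111111)·(0111100110011101000101001010011) mod 2 = 0+0+0+0+0+0+0+1+1+0+0+1+1+1+0+0+0+0+0+0+0+0+0+0+1+0+1+0+0+1+1 mod 2 = 1
  s[4] = (0000000000000001111111111111111)·(0111100110011101000101001010011) mod 2 = 0+0+0+0+0+0+0+0+0+0+0+0+0+0+0+1+0+0+0+1+0+1+0+0+1+0+1+0+0+1+1 mod 2 = 1
Syndrome = 11111
Column i of H is the binary representation of i, so the syndrome is the binary index of the flipped bit.
Read s = 11111 with s[0] as LSB: 1·2^0 + 1·2^1 + 1·2^2 + 1·2^3 + 1·2^4 = 31.
Error is at bit position 31.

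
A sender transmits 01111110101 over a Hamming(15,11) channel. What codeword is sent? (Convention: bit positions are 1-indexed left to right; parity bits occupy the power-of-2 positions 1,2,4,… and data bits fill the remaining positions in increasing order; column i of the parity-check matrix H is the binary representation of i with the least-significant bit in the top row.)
Codeword c = d · G (mod 2), d = 01111110101:
  c[0] = d·G[:,0] = (01111110101)·(11011010101) mod 2 = 0+1+0+1+1+0+1+0+1+0+1 mod 2 = 0
  c[1] = d·G[:,1] = (01111110101)·(10110110011) mod 2 = 0+0+1+1+0+1+1+0+0+0+1 mod 2 = 1
  c[2] = d·G[:,2] = (01111110101)·(10000000000) mod 2 = 0+0+0+0+0+0+0+0+0+0+0 mod 2 = 0
  c[3] = d·G[:,3] = (01111110101)·(01110001111) mod 2 = 0+1+1+1+0+0+0+0+1+0+1 mod 2 = 1
  c[4] = d·G[:,4] = (01111110101)·(01000000000) mod 2 = 0+1+0+0+0+0+0+0+0+0+0 mod 2 = 1
  c[5] = d·G[:,5] = (01111110101)·(00100000000) mod 2 = 0+0+1+0+0+0+0+0+0+0+0 mod 2 = 1
  c[6] = d·G[:,6] = (01111110101)·(00010000000) mod 2 = 0+0+0+1+0+0+0+0+0+0+0 mod 2 = 1
  c[7] = d·G[:,7] = (01111110101)·(00001111111) mod 2 = 0+0+0+0+1+1+1+0+1+0+1 mod 2 = 1
  c[8] = d·G[:,8] = (01111110101)·(00001000000) mod 2 = 0+0+0+0+1+0+0+0+0+0+0 mod 2 = 1
  c[9] = d·G[:,9] = (01111110101)·(00000100000) mod 2 = 0+0+0+0+0+1+0+0+0+0+0 mod 2 = 1
  c[10] = d·G[:,10] = (01111110101)·(00000010000) mod 2 = 0+0+0+0+0+0+1+0+0+0+0 mod 2 = 1
  c[11] = d·G[:,11] = (01111110101)·(00000001000) mod 2 = 0+0+0+0+0+0+0+0+0+0+0 mod 2 = 0
  c[12] = d·G[:,12] = (01111110101)·(00000000100) mod 2 = 0+0+0+0+0+0+0+0+1+0+0 mod 2 = 1
  c[13] = d·G[:,13] = (01111110101)·(00000000010) mod 2 = 0+0+0+0+0+0+0+0+0+0+0 mod 2 = 0
  c[14] = d·G[:,14] = (01111110101)·(00000000001) mod 2 = 0+0+0+0+0+0+0+0+0+0+1 mod 2 = 1
Codeword = 010111111110101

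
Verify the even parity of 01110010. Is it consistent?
Sum of all bits: 0+1+1+1+0+0+1+0 = 4; 4 mod 2 = 0. Result is 0 → valid parity.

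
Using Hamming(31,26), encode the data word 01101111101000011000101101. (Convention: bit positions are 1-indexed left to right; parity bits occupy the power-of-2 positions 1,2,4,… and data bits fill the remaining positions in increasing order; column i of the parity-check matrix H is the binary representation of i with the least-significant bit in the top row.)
Codeword c = d · G (mod 2), d = 01101111101000011000101101:
  c[0] = d·G[:,0] = (01101111101000011000101101)·(11011010101101010101010101) mod 2 = 0+1+0+0+1+0+1+0+1+0+1+0+0+0+0+1+0+0+0+0+0+0+0+1+0+1 mod 2 = 0
  c[1] = d·G[:,1] = (01101111101000011000101101)·(10110110011011001100110011) mod 2 = 0+0+1+0+0+1+1+0+0+0+1+0+0+0+0+0+1+0+0+0+1+0+0+0+0+1 mod 2 = 1
  c[2] = d·G[:,2] = (01101111101000011000101101)·(10000000000000000000000000) mod 2 = 0+0+0+0+0+0+0+0+0+0+0+0+0+0+0+0+0+0+0+0+0+0+0+0+0+0 mod 2 = 0
  c[3] = d·G[:,3] = (01101111101000011000101101)·(01110001111000111100001111) mod 2 = 0+1+1+0+0+0+0+1+1+0+1+0+0+0+0+1+1+0+0+0+0+0+1+1+0+1 mod 2 = 0
  c[4] = d·G[:,4] = (01101111101000011000101101)·(01000000000000000000000000) mod 2 = 0+1+0+0+0+0+0+0+0+0+0+0+0+0+0+0+0+0+0+0+0+0+0+0+0+0 mod 2 = 1
  c[5] = d·G[:,5] = (01101111101000011000101101)·(00100000000000000000000000) mod 2 = 0+0+1+0+0+0+0+0+0+0+0+0+0+0+0+0+0+0+0+0+0+0+0+0+0+0 mod 2 = 1
  c[6] = d·G[:,6] = (01101111101000011000101101)·(00010000000000000000000000) mod 2 = 0+0+0+0+0+0+0+0+0+0+0+0+0+0+0+0+0+0+0+0+0+0+0+0+0+0 mod 2 = 0
  c[7] = d·G[:,7] = (01101111101000011000101101)·(00001111111000000011111111) mod 2 = 0+0+0+0+1+1+1+1+1+0+1+0+0+0+0+0+0+0+0+0+1+0+1+1+0+1 mod 2 = 0
  c[8] = d·G[:,8] = (01101111101000011000101101)·(00001000000000000000000000) mod 2 = 0+0+0+0+1+0+0+0+0+0+0+0+0+0+0+0+0+0+0+0+0+0+0+0+0+0 mod 2 = 1
  c[9] = d·G[:,9] = (01101111101000011000101101)·(00000100000000000000000000) mod 2 = 0+0+0+0+0+1+0+0+0+0+0+0+0+0+0+0+0+0+0+0+0+0+0+0+0+0 mod 2 = 1
  c[10] = d·G[:,10] = (01101111101000011000101101)·(00000010000000000000000000) mod 2 = 0+0+0+0+0+0+1+0+0+0+0+0+0+0+0+0+0+0+0+0+0+0+0+0+0+0 mod 2 = 1
  c[11] = d·G[:,11] = (01101111101000011000101101)·(00000001000000000000000000) mod 2 = 0+0+0+0+0+0+0+1+0+0+0+0+0+0+0+0+0+0+0+0+0+0+0+0+0+0 mod 2 = 1
  c[12] = d·G[:,12] = (01101111101000011000101101)·(00000000100000000000000000) mod 2 = 0+0+0+0+0+0+0+0+1+0+0+0+0+0+0+0+0+0+0+0+0+0+0+0+0+0 mod 2 = 1
  c[13] = d·G[:,13] = (01101111101000011000101101)·(00000000010000000000000000) mod 2 = 0+0+0+0+0+0+0+0+0+0+0+0+0+0+0+0+0+0+0+0+0+0+0+0+0+0 mod 2 = 0
  c[14] = d·G[:,14] = (01101111101000011000101101)·(00000000001000000000000000) mod 2 = 0+0+0+0+0+0+0+0+0+0+1+0+0+0+0+0+0+0+0+0+0+0+0+0+0+0 mod 2 = 1
  c[15] = d·G[:,15] = (01101111101000011000101101)·(00000000000111111111111111) mod 2 = 0+0+0+0+0+0+0+0+0+0+0+0+0+0+0+1+1+0+0+0+1+0+1+1+0+1 mod 2 = 0
  c[16] = d·G[:,16] = (01101111101000011000101101)·(00000000000100000000000000) mod 2 = 0+0+0+0+0+0+0+0+0+0+0+0+0+0+0+0+0+0+0+0+0+0+0+0+0+0 mod 2 = 0
  c[17] = d·G[:,17] = (01101111101000011000101101)·(00000000000010000000000000) mod 2 = 0+0+0+0+0+0+0+0+0+0+0+0+0+0+0+0+0+0+0+0+0+0+0+0+0+0 mod 2 = 0
  c[18] = d·G[:,18] = (01101111101000011000101101)·(00000000000001000000000000) mod 2 = 0+0+0+0+0+0+0+0+0+0+0+0+0+0+0+0+0+0+0+0+0+0+0+0+0+0 mod 2 = 0
  c[19] = d·G[:,19] = (01101111101000011000101101)·(00000000000000100000000000) mod 2 = 0+0+0+0+0+0+0+0+0+0+0+0+0+0+0+0+0+0+0+0+0+0+0+0+0+0 mod 2 = 0
  c[20] = d·G[:,20] = (01101111101000011000101101)·(00000000000000010000000000) mod 2 = 0+0+0+0+0+0+0+0+0+0+0+0+0+0+0+1+0+0+0+0+0+0+0+0+0+0 mod 2 = 1
  c[21] = d·G[:,21] = (01101111101000011000101101)·(00000000000000001000000000) mod 2 = 0+0+0+0+0+0+0+0+0+0+0+0+0+0+0+0+1+0+0+0+0+0+0+0+0+0 mod 2 = 1
  c[22] = d·G[:,22] = (01101111101000011000101101)·(00000000000000000100000000) mod 2 = 0+0+0+0+0+0+0+0+0+0+0+0+0+0+0+0+0+0+0+0+0+0+0+0+0+0 mod 2 = 0
  c[23] = d·G[:,23] = (01101111101000011000101101)·(00000000000000000010000000) mod 2 = 0+0+0+0+0+0+0+0+0+0+0+0+0+0+0+0+0+0+0+0+0+0+0+0+0+0 mod 2 = 0
  c[24] = d·G[:,24] = (01101111101000011000101101)·(00000000000000000001000000) mod 2 = 0+0+0+0+0+0+0+0+0+0+0+0+0+0+0+0+0+0+0+0+0+0+0+0+0+0 mod 2 = 0
  c[25] = d·G[:,25] = (01101111101000011000101101)·(00000000000000000000100000) mod 2 = 0+0+0+0+0+0+0+0+0+0+0+0+0+0+0+0+0+0+0+0+1+0+0+0+0+0 mod 2 = 1
  c[26] = d·G[:,26] = (01101111101000011000101101)·(00000000000000000000010000) mod 2 = 0+0+0+0+0+0+0+0+0+0+0+0+0+0+0+0+0+0+0+0+0+0+0+0+0+0 mod 2 = 0
  c[27] = d·G[:,27] = (01101111101000011000101101)·(00000000000000000000001000) mod 2 = 0+0+0+0+0+0+0+0+0+0+0+0+0+0+0+0+0+0+0+0+0+0+1+0+0+0 mod 2 = 1
  c[28] = d·G[:,28] = (01101111101000011000101101)·(00000000000000000000000100) mod 2 = 0+0+0+0+0+0+0+0+0+0+0+0+0+0+0+0+0+0+0+0+0+0+0+1+0+0 mod 2 = 1
  c[29] = d·G[:,29] = (01101111101000011000101101)·(00000000000000000000000010) mod 2 = 0+0+0+0+0+0+0+0+0+0+0+0+0+0+0+0+0+0+0+0+0+0+0+0+0+0 mod 2 = 0
  c[30] = d·G[:,30] = (01101111101000011000101101)·(00000000000000000000000001) mod 2 = 0+0+0+0+0+0+0+0+0+0+0+0+0+0+0+0+0+0+0+0+0+0+0+0+0+1 mod 2 = 1
Codeword = 0100110011111010000011000101101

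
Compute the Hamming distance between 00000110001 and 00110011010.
XOR = 00110101011, count of 1s = 6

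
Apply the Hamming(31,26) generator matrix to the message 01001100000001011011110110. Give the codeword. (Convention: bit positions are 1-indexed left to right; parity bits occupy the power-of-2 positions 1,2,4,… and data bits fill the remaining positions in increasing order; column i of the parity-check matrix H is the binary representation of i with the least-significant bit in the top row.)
Codeword c = d · G (mod 2), d = 01001100000001011011110110:
  c[0] = d·G[:,0] = (01001100000001011011110110)·(11011010101101010101010101) mod 2 = 0+1+0+0+1+0+0+0+0+0+0+0+0+1+0+1+0+0+0+1+0+1+0+1+0+0 mod 2 = 1
  c[1] = d·G[:,1] = (01001100000001011011110110)·(10110110011011001100110011) mod 2 = 0+0+0+0+0+1+0+0+0+0+0+0+0+1+0+0+1+0+0+0+1+1+0+0+1+0 mod 2 = 0
  c[2] = d·G[:,2] = (01001100000001011011110110)·(10000000000000000000000000) mod 2 = 0+0+0+0+0+0+0+0+0+0+0+0+0+0+0+0+0+0+0+0+0+0+0+0+0+0 mod 2 = 0
  c[3] = d·G[:,3] = (01001100000001011011110110)·(01110001111000111100001111) mod 2 = 0+1+0+0+0+0+0+0+0+0+0+0+0+0+0+1+1+0+0+0+0+0+0+1+1+0 mod 2 = 1
  c[4] = d·G[:,4] = (01001100000001011011110110)·(01000000000000000000000000) mod 2 = 0+1+0+0+0+0+0+0+0+0+0+0+0+0+0+0+0+0+0+0+0+0+0+0+0+0 mod 2 = 1
  c[5] = d·G[:,5] = (01001100000001011011110110)·(00100000000000000000000000) mod 2 = 0+0+0+0+0+0+0+0+0+0+0+0+0+0+0+0+0+0+0+0+0+0+0+0+0+0 mod 2 = 0
  c[6] = d·G[:,6] = (01001100000001011011110110)·(00010000000000000000000000) mod 2 = 0+0+0+0+0+0+0+0+0+0+0+0+0+0+0+0+0+0+0+0+0+0+0+0+0+0 mod 2 = 0
  c[7] = d·G[:,7] = (01001100000001011011110110)·(00001111111000000011111111) mod 2 = 0+0+0+0+1+1+0+0+0+0+0+0+0+0+0+0+0+0+1+1+1+1+0+1+1+0 mod 2 = 0
  c[8] = d·G[:,8] = (01001100000001011011110110)·(00001000000000000000000000) mod 2 = 0+0+0+0+1+0+0+0+0+0+0+0+0+0+0+0+0+0+0+0+0+0+0+0+0+0 mod 2 = 1
  c[9] = d·G[:,9] = (01001100000001011011110110)·(00000100000000000000000000) mod 2 = 0+0+0+0+0+1+0+0+0+0+0+0+0+0+0+0+0+0+0+0+0+0+0+0+0+0 mod 2 = 1
  c[10] = d·G[:,10] = (01001100000001011011110110)·(00000010000000000000000000) mod 2 = 0+0+0+0+0+0+0+0+0+0+0+0+0+0+0+0+0+0+0+0+0+0+0+0+0+0 mod 2 = 0
  c[11] = d·G[:,11] = (01001100000001011011110110)·(00000001000000000000000000) mod 2 = 0+0+0+0+0+0+0+0+0+0+0+0+0+0+0+0+0+0+0+0+0+0+0+0+0+0 mod 2 = 0
  c[12] = d·G[:,12] = (01001100000001011011110110)·(00000000100000000000000000) mod 2 = 0+0+0+0+0+0+0+0+0+0+0+0+0+0+0+0+0+0+0+0+0+0+0+0+0+0 mod 2 = 0
  c[13] = d·G[:,13] = (01001100000001011011110110)·(00000000010000000000000000) mod 2 = 0+0+0+0+0+0+0+0+0+0+0+0+0+0+0+0+0+0+0+0+0+0+0+0+0+0 mod 2 = 0
  c[14] = d·G[:,14] = (01001100000001011011110110)·(00000000001000000000000000) mod 2 = 0+0+0+0+0+0+0+0+0+0+0+0+0+0+0+0+0+0+0+0+0+0+0+0+0+0 mod 2 = 0
  c[15] = d·G[:,15] = (01001100000001011011110110)·(00000000000111111111111111) mod 2 = 0+0+0+0+0+0+0+0+0+0+0+0+0+1+0+1+1+0+1+1+1+1+0+1+1+0 mod 2 = 1
  c[16] = d·G[:,16] = (01001100000001011011110110)·(00000000000100000000000000) mod 2 = 0+0+0+0+0+0+0+0+0+0+0+0+0+0+0+0+0+0+0+0+0+0+0+0+0+0 mod 2 = 0
  c[17] = d·G[:,17] = (01001100000001011011110110)·(00000000000010000000000000) mod 2 = 0+0+0+0+0+0+0+0+0+0+0+0+0+0+0+0+0+0+0+0+0+0+0+0+0+0 mod 2 = 0
  c[18] = d·G[:,18] = (01001100000001011011110110)·(00000000000001000000000000) mod 2 = 0+0+0+0+0+0+0+0+0+0+0+0+0+1+0+0+0+0+0+0+0+0+0+0+0+0 mod 2 = 1
  c[19] = d·G[:,19] = (01001100000001011011110110)·(00000000000000100000000000) mod 2 = 0+0+0+0+0+0+0+0+0+0+0+0+0+0+0+0+0+0+0+0+0+0+0+0+0+0 mod 2 = 0
  c[20] = d·G[:,20] = (01001100000001011011110110)·(00000000000000010000000000) mod 2 = 0+0+0+0+0+0+0+0+0+0+0+0+0+0+0+1+0+0+0+0+0+0+0+0+0+0 mod 2 = 1
  c[21] = d·G[:,21] = (01001100000001011011110110)·(00000000000000001000000000) mod 2 = 0+0+0+0+0+0+0+0+0+0+0+0+0+0+0+0+1+0+0+0+0+0+0+0+0+0 mod 2 = 1
  c[22] = d·G[:,22] = (01001100000001011011110110)·(00000000000000000100000000) mod 2 = 0+0+0+0+0+0+0+0+0+0+0+0+0+0+0+0+0+0+0+0+0+0+0+0+0+0 mod 2 = 0
  c[23] = d·G[:,23] = (01001100000001011011110110)·(00000000000000000010000000) mod 2 = 0+0+0+0+0+0+0+0+0+0+0+0+0+0+0+0+0+0+1+0+0+0+0+0+0+0 mod 2 = 1
  c[24] = d·G[:,24] = (01001100000001011011110110)·(00000000000000000001000000) mod 2 = 0+0+0+0+0+0+0+0+0+0+0+0+0+0+0+0+0+0+0+1+0+0+0+0+0+0 mod 2 = 1
  c[25] = d·G[:,25] = (01001100000001011011110110)·(00000000000000000000100000) mod 2 = 0+0+0+0+0+0+0+0+0+0+0+0+0+0+0+0+0+0+0+0+1+0+0+0+0+0 mod 2 = 1
  c[26] = d·G[:,26] = (01001100000001011011110110)·(00000000000000000000010000) mod 2 = 0+0+0+0+0+0+0+0+0+0+0+0+0+0+0+0+0+0+0+0+0+1+0+0+0+0 mod 2 = 1
  c[27] = d·G[:,27] = (01001100000001011011110110)·(00000000000000000000001000) mod 2 = 0+0+0+0+0+0+0+0+0+0+0+0+0+0+0+0+0+0+0+0+0+0+0+0+0+0 mod 2 = 0
  c[28] = d·G[:,28] = (01001100000001011011110110)·(00000000000000000000000100) mod 2 = 0+0+0+0+0+0+0+0+0+0+0+0+0+0+0+0+0+0+0+0+0+0+0+1+0+0 mod 2 = 1
  c[29] = d·G[:,29] = (01001100000001011011110110)·(00000000000000000000000010) mod 2 = 0+0+0+0+0+0+0+0+0+0+0+0+0+0+0+0+0+0+0+0+0+0+0+0+1+0 mod 2 = 1
  c[30] = d·G[:,30] = (01001100000001011011110110)·(00000000000000000000000001) mod 2 = 0+0+0+0+0+0+0+0+0+0+0+0+0+0+0+0+0+0+0+0+0+0+0+0+0+0 mod 2 = 0
Codeword = 1001100011000001001011011110110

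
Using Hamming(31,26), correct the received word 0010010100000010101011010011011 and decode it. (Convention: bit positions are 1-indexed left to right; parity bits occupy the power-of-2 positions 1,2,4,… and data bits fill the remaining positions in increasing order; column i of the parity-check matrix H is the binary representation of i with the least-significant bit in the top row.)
Syndrome s = H · r^T (mod 2), r = 0010010100000010101011010011011:
  s[0] = (1010101010101010101010101010101)·(0010010100000010101011010011011) mod 2 = 0+0+1+0+0+0+0+0+0+0+0+0+0+0+1+0+1+0+1+0+1+0+0+0+0+0+1+0+0+0+1 mod 2 = 1
  s[1] = (0110011001100110011001100110011)·(0010010100000010101011010011011) mod 2 = 0+0+1+0+0+1+0+0+0+0+0+0+0+0+1+0+0+0+1+0+0+1+0+0+0+0+1+0+0+1+1 mod 2 = 0
  s[2] = (0001111000011110000111100001111)·(0010010100000010101011010011011) mod 2 = 0+0+0+0+0+1+0+0+0+0+0+0+0+0+1+0+0+0+0+0+1+1+0+0+0+0+0+1+0+1+1 mod 2 = 1
  s[3] = (0000000111111110000000011111111)·(0010010100000010101011010011011) mod 2 = 0+0+0+0+0+0+0+1+0+0+0+0+0+0+1+0+0+0+0+0+0+0+0+1+0+0+1+1+0+1+1 mod 2 = 1
  s[4] = (0000000000000001111111111111111)·(0010010100000010101011010011011) mod 2 = 0+0+0+0+0+0+0+0+0+0+0+0+0+0+0+0+1+0+1+0+1+1+0+1+0+0+1+1+0+1+1 mod 2 = 1
Syndrome = 10111
Column 29 of H equals this syndrome → error at bit 29 (1-indexed).
Flip bit 29: 0010010100000010101011010011011 → 0010010100000010101011010011111
Extract data bits at positions {3,5,6,7,9,10,11,12,13,14,15,17,18,19,20,21,22,23,24,25,26,27,28,29,30,31}: 10100000001101011010011111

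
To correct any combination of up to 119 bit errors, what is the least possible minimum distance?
Correcting t errors requires d_min ≥ 2t + 1 = 2·119 + 1 = 239.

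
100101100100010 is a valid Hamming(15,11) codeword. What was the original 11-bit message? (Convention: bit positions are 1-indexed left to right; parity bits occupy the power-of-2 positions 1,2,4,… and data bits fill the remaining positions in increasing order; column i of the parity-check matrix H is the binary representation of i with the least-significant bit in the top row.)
Parity bits occupy power-of-2 positions; data bits are at positions {3,5,6,7,9,10,11,12,13,14,15} (1-indexed).
Extract: c[3]=0 c[5]=0 c[6]=1 c[7]=1 c[9]=0 c[10]=1 c[11]=0 c[12]=0 c[13]=0 c[14]=1 c[15]=0
Data = 00110100010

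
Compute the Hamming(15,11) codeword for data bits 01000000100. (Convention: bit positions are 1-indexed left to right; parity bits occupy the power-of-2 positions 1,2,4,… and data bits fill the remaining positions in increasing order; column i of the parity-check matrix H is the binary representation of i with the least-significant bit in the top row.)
Codeword c = d · G (mod 2), d = 01000000100:
  c[0] = d·G[:,0] = (01000000100)·(11011010101) mod 2 = 0+1+0+0+0+0+0+0+1+0+0 mod 2 = 0
  c[1] = d·G[:,1] = (01000000100)·(10110110011) mod 2 = 0+0+0+0+0+0+0+0+0+0+0 mod 2 = 0
  c[2] = d·G[:,2] = (01000000100)·(10000000000) mod 2 = 0+0+0+0+0+0+0+0+0+0+0 mod 2 = 0
  c[3] = d·G[:,3] = (01000000100)·(01110001111) mod 2 = 0+1+0+0+0+0+0+0+1+0+0 mod 2 = 0
  c[4] = d·G[:,4] = (01000000100)·(01000000000) mod 2 = 0+1+0+0+0+0+0+0+0+0+0 mod 2 = 1
  c[5] = d·G[:,5] = (01000000100)·(00100000000) mod 2 = 0+0+0+0+0+0+0+0+0+0+0 mod 2 = 0
  c[6] = d·G[:,6] = (01000000100)·(00010000000) mod 2 = 0+0+0+0+0+0+0+0+0+0+0 mod 2 = 0
  c[7] = d·G[:,7] = (01000000100)·(00001111111) mod 2 = 0+0+0+0+0+0+0+0+1+0+0 mod 2 = 1
  c[8] = d·G[:,8] = (01000000100)·(00001000000) mod 2 = 0+0+0+0+0+0+0+0+0+0+0 mod 2 = 0
  c[9] = d·G[:,9] = (01000000100)·(00000100000) mod 2 = 0+0+0+0+0+0+0+0+0+0+0 mod 2 = 0
  c[10] = d·G[:,10] = (01000000100)·(00000010000) mod 2 = 0+0+0+0+0+0+0+0+0+0+0 mod 2 = 0
  c[11] = d·G[:,11] = (01000000100)·(00000001000) mod 2 = 0+0+0+0+0+0+0+0+0+0+0 mod 2 = 0
  c[12] = d·G[:,12] = (01000000100)·(00000000100) mod 2 = 0+0+0+0+0+0+0+0+1+0+0 mod 2 = 1
  c[13] = d·G[:,13] = (01000000100)·(00000000010) mod 2 = 0+0+0+0+0+0+0+0+0+0+0 mod 2 = 0
  c[14] = d·G[:,14] = (01000000100)·(00000000001) mod 2 = 0+0+0+0+0+0+0+0+0+0+0 mod 2 = 0
Codeword = 000010010000100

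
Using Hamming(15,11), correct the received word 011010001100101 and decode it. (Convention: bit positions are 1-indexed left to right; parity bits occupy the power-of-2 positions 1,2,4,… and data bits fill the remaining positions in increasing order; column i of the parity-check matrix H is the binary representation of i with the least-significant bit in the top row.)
Syndrome s = H · r^T (mod 2), r = 011010001100101:
  s[0] = (101010101010101)·(011010001100101) mod 2 = 0+0+1+0+1+0+0+0+1+0+0+0+1+0+1 mod 2 = 1
  s[1] = (011001100110011)·(011010001100101) mod 2 = 0+1+1+0+0+0+0+0+0+1+0+0+0+0+1 mod 2 = 0
  s[2] = (000111100001111)·(011010001100101) mod 2 = 0+0+0+0+1+0+0+0+0+0+0+0+1+0+1 mod 2 = 1
  s[3] = (000000011111111)·(011010001100101) mod 2 = 0+0+0+0+0+0+0+0+1+1+0+0+1+0+1 mod 2 = 0
Syndrome = 1010
Column 5 of H equals this syndrome → error at bit 5 (1-indexed).
Flip bit 5: 011010001100101 → 011000001100101
Extract data bits at positions {3,5,6,7,9,10,11,12,13,14,15}: 10001100101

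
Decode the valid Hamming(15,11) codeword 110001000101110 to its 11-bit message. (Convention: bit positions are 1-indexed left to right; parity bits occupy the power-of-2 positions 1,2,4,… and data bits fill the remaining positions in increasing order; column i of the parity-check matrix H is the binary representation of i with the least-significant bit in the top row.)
Parity bits occupy power-of-2 positions; data bits are at positions {3,5,6,7,9,10,11,12,13,14,15} (1-indexed).
Extract: c[3]=0 c[5]=0 c[6]=1 c[7]=0 c[9]=0 c[10]=1 c[11]=0 c[12]=1 c[13]=1 c[14]=1 c[15]=0
Data = 00100101110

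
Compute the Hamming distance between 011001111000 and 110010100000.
XOR = 101011011000, count of 1s = 6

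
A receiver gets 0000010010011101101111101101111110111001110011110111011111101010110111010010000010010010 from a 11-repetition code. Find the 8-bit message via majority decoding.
Split into 11-bit blocks and majority-vote each:
  block 1 = 00000100100: 2 ones, 9 zeros → 0
  block 2 = 11101101111: 9 ones, 2 zeros → 1
  block 3 = 10110111111: 9 ones, 2 zeros → 1
  block 4 = 01110011100: 6 ones, 5 zeros → 1
  block 5 = 11110111011: 9 ones, 2 zeros → 1
  block 6 = 11110101011: 8 ones, 3 zeros → 1
  block 7 = 01110100100: 5 ones, 6 zeros → 0
  block 8 = 00010010010: 3 ones, 8 zeros → 0
Decoded = 01111100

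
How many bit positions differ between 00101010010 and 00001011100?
XOR = 00100001110, count of 1s = 4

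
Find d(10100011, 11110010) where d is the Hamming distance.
XOR = 01010001, count of 1s = 3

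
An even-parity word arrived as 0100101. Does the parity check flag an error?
Sum of received bits: 0+1+0+0+1+0+1 = 3; 3 mod 2 = 1. Result is 1 ≠ 0 → error detected.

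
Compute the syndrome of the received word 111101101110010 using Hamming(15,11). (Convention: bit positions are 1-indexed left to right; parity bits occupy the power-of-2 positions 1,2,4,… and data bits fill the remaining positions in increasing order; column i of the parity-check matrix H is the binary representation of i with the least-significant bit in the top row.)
Syndrome s = H · r^T (mod 2), r = 111101101110010:
  s[0] = (101010101010101)·(111101101110010) mod 2 = 1+0+1+0+0+0+1+0+1+0+1+0+0+0+0 mod 2 = 1
  s[1] = (011001100110011)·(111101101110010) mod 2 = 0+1+1+0+0+1+1+0+0+1+1+0+0+1+0 mod 2 = 1
  s[2] = (000111100001111)·(111101101110010) mod 2 = 0+0+0+1+0+1+1+0+0+0+0+0+0+1+0 mod 2 = 0
  s[3] = (000000011111111)·(111101101110010) mod 2 = 0+0+0+0+0+0+0+0+1+1+1+0+0+1+0 mod 2 = 0
Syndrome = 1100
Non-zero syndrome: error at position 3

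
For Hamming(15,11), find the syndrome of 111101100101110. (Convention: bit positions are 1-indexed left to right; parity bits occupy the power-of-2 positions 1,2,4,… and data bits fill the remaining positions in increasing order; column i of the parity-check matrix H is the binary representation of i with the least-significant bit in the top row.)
Syndrome s = H · r^T (mod 2), r = 111101100101110:
  s[0] = (101010101010101)·(111101100101110) mod 2 = 1+0+1+0+0+0+1+0+0+0+0+0+1+0+0 mod 2 = 0
  s[1] = (011001100110011)·(111101100101110) mod 2 = 0+1+1+0+0+1+1+0+0+1+0+0+0+1+0 mod 2 = 0
  s[2] = (000111100001111)·(111101100101110) mod 2 = 0+0+0+1+0+1+1+0+0+0+0+1+1+1+0 mod 2 = 0
  s[3] = (000000011111111)·(111101100101110) mod 2 = 0+0+0+0+0+0+0+0+0+1+0+1+1+1+0 mod 2 = 0
Syndrome = 0000
s = 0: no error detected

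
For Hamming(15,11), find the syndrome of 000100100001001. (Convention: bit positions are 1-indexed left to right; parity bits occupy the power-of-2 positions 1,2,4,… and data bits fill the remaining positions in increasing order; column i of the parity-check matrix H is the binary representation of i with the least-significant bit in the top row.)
Syndrome s = H · r^T (mod 2), r = 000100100001001:
  s[0] = (101010101010101)·(000100100001001) mod 2 = 0+0+0+0+0+0+1+0+0+0+0+0+0+0+1 mod 2 = 0
  s[1] = (011001100110011)·(000100100001001) mod 2 = 0+0+0+0+0+0+1+0+0+0+0+0+0+0+1 mod 2 = 0
  s[2] = (000111100001111)·(000100100001001) mod 2 = 0+0+0+1+0+0+1+0+0+0+0+1+0+0+1 mod 2 = 0
  s[3] = (000000011111111)·(000100100001001) mod 2 = 0+0+0+0+0+0+0+0+0+0+0+1+0+0+1 mod 2 = 0
Syndrome = 0000
s = 0: no error detected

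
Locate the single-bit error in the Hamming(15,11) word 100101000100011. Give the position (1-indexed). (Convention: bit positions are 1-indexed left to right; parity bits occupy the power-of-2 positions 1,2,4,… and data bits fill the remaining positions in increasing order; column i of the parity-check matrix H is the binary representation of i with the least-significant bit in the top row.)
Syndrome s = H · r^T (mod 2), r = 100101000100011:
  s[0] = (101010101010101)·(100101000100011) mod 2 = 1+0+0+0+0+0+0+0+0+0+0+0+0+0+1 mod 2 = 0
  s[1] = (011001100110011)·(100101000100011) mod 2 = 0+0+0+0+0+1+0+0+0+1+0+0+0+1+1 mod 2 = 0
  s[2] = (000111100001111)·(100101000100011) mod 2 = 0+0+0+1+0+1+0+0+0+0+0+0+0+1+1 mod 2 = 0
  s[3] = (000000011111111)·(100101000100011) mod 2 = 0+0+0+0+0+0+0+0+0+1+0+0+0+1+1 mod 2 = 1
Syndrome = 0001
Column i of H is the binary representation of i, so the syndrome is the binary index of the flipped bit.
Read s = 0001 with s[0] as LSB: 0·2^0 + 0·2^1 + 0·2^2 + 1·2^3 = 8.
Error is at bit position 8.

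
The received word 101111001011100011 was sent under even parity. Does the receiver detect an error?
Sum of received bits: 1+0+1+1+1+1+0+0+1+0+1+1+1+0+0+0+1+1 = 11; 11 mod 2 = 1. Result is 1 ≠ 0 → error detected.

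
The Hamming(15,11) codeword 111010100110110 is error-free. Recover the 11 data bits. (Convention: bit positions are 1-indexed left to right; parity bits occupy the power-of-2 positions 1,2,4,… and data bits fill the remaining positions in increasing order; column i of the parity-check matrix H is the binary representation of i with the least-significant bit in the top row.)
Parity bits occupy power-of-2 positions; data bits are at positions {3,5,6,7,9,10,11,12,13,14,15} (1-indexed).
Extract: c[3]=1 c[5]=1 c[6]=0 c[7]=1 c[9]=0 c[10]=1 c[11]=1 c[12]=0 c[13]=1 c[14]=1 c[15]=0
Data = 11010110110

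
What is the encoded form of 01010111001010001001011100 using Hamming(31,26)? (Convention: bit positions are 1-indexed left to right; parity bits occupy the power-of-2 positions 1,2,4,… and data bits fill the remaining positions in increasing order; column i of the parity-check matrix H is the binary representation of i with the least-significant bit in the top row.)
Codeword c = d · G (mod 2), d = 01010111001010001001011100:
  c[0] = d·G[:,0] = (01010111001010001001011100)·(11011010101101010101010101) mod 2 = 0+1+0+1+0+0+1+0+0+0+1+0+0+0+0+0+0+0+0+1+0+1+0+1+0+0 mod 2 = 1
  c[1] = d·G[:,1] = (01010111001010001001011100)·(10110110011011001100110011) mod 2 = 0+0+0+1+0+1+1+0+0+0+1+0+1+0+0+0+1+0+0+0+0+1+0+0+0+0 mod 2 = 1
  c[2] = d·G[:,2] = (01010111001010001001011100)·(10000000000000000000000000) mod 2 = 0+0+0+0+0+0+0+0+0+0+0+0+0+0+0+0+0+0+0+0+0+0+0+0+0+0 mod 2 = 0
  c[3] = d·G[:,3] = (01010111001010001001011100)·(01110001111000111100001111) mod 2 = 0+1+0+1+0+0+0+1+0+0+1+0+0+0+0+0+1+0+0+0+0+0+1+1+0+0 mod 2 = 1
  c[4] = d·G[:,4] = (01010111001010001001011100)·(01000000000000000000000000) mod 2 = 0+1+0+0+0+0+0+0+0+0+0+0+0+0+0+0+0+0+0+0+0+0+0+0+0+0 mod 2 = 1
  c[5] = d·G[:,5] = (01010111001010001001011100)·(00100000000000000000000000) mod 2 = 0+0+0+0+0+0+0+0+0+0+0+0+0+0+0+0+0+0+0+0+0+0+0+0+0+0 mod 2 = 0
  c[6] = d·G[:,6] = (01010111001010001001011100)·(00010000000000000000000000) mod 2 = 0+0+0+1+0+0+0+0+0+0+0+0+0+0+0+0+0+0+0+0+0+0+0+0+0+0 mod 2 = 1
  c[7] = d·G[:,7] = (01010111001010001001011100)·(00001111111000000011111111) mod 2 = 0+0+0+0+0+1+1+1+0+0+1+0+0+0+0+0+0+0+0+1+0+1+1+1+0+0 mod 2 = 0
  c[8] = d·G[:,8] = (01010111001010001001011100)·(00001000000000000000000000) mod 2 = 0+0+0+0+0+0+0+0+0+0+0+0+0+0+0+0+0+0+0+0+0+0+0+0+0+0 mod 2 = 0
  c[9] = d·G[:,9] = (01010111001010001001011100)·(00000100000000000000000000) mod 2 = 0+0+0+0+0+1+0+0+0+0+0+0+0+0+0+0+0+0+0+0+0+0+0+0+0+0 mod 2 = 1
  c[10] = d·G[:,10] = (01010111001010001001011100)·(00000010000000000000000000) mod 2 = 0+0+0+0+0+0+1+0+0+0+0+0+0+0+0+0+0+0+0+0+0+0+0+0+0+0 mod 2 = 1
  c[11] = d·G[:,11] = (01010111001010001001011100)·(00000001000000000000000000) mod 2 = 0+0+0+0+0+0+0+1+0+0+0+0+0+0+0+0+0+0+0+0+0+0+0+0+0+0 mod 2 = 1
  c[12] = d·G[:,12] = (01010111001010001001011100)·(00000000100000000000000000) mod 2 = 0+0+0+0+0+0+0+0+0+0+0+0+0+0+0+0+0+0+0+0+0+0+0+0+0+0 mod 2 = 0
  c[13] = d·G[:,13] = (01010111001010001001011100)·(00000000010000000000000000) mod 2 = 0+0+0+0+0+0+0+0+0+0+0+0+0+0+0+0+0+0+0+0+0+0+0+0+0+0 mod 2 = 0
  c[14] = d·G[:,14] = (01010111001010001001011100)·(00000000001000000000000000) mod 2 = 0+0+0+0+0+0+0+0+0+0+1+0+0+0+0+0+0+0+0+0+0+0+0+0+0+0 mod 2 = 1
  c[15] = d·G[:,15] = (01010111001010001001011100)·(00000000000111111111111111) mod 2 = 0+0+0+0+0+0+0+0+0+0+0+0+1+0+0+0+1+0+0+1+0+1+1+1+0+0 mod 2 = 0
  c[16] = d·G[:,16] = (01010111001010001001011100)·(00000000000100000000000000) mod 2 = 0+0+0+0+0+0+0+0+0+0+0+0+0+0+0+0+0+0+0+0+0+0+0+0+0+0 mod 2 = 0
  c[17] = d·G[:,17] = (01010111001010001001011100)·(00000000000010000000000000) mod 2 = 0+0+0+0+0+0+0+0+0+0+0+0+1+0+0+0+0+0+0+0+0+0+0+0+0+0 mod 2 = 1
  c[18] = d·G[:,18] = (01010111001010001001011100)·(00000000000001000000000000) mod 2 = 0+0+0+0+0+0+0+0+0+0+0+0+0+0+0+0+0+0+0+0+0+0+0+0+0+0 mod 2 = 0
  c[19] = d·G[:,19] = (01010111001010001001011100)·(00000000000000100000000000) mod 2 = 0+0+0+0+0+0+0+0+0+0+0+0+0+0+0+0+0+0+0+0+0+0+0+0+0+0 mod 2 = 0
  c[20] = d·G[:,20] = (01010111001010001001011100)·(00000000000000010000000000) mod 2 = 0+0+0+0+0+0+0+0+0+0+0+0+0+0+0+0+0+0+0+0+0+0+0+0+0+0 mod 2 = 0
  c[21] = d·G[:,21] = (01010111001010001001011100)·(00000000000000001000000000) mod 2 = 0+0+0+0+0+0+0+0+0+0+0+0+0+0+0+0+1+0+0+0+0+0+0+0+0+0 mod 2 = 1
  c[22] = d·G[:,22] = (01010111001010001001011100)·(00000000000000000100000000) mod 2 = 0+0+0+0+0+0+0+0+0+0+0+0+0+0+0+0+0+0+0+0+0+0+0+0+0+0 mod 2 = 0
  c[23] = d·G[:,23] = (01010111001010001001011100)·(00000000000000000010000000) mod 2 = 0+0+0+0+0+0+0+0+0+0+0+0+0+0+0+0+0+0+0+0+0+0+0+0+0+0 mod 2 = 0
  c[24] = d·G[:,24] = (01010111001010001001011100)·(00000000000000000001000000) mod 2 = 0+0+0+0+0+0+0+0+0+0+0+0+0+0+0+0+0+0+0+1+0+0+0+0+0+0 mod 2 = 1
  c[25] = d·G[:,25] = (01010111001010001001011100)·(00000000000000000000100000) mod 2 = 0+0+0+0+0+0+0+0+0+0+0+0+0+0+0+0+0+0+0+0+0+0+0+0+0+0 mod 2 = 0
  c[26] = d·G[:,26] = (01010111001010001001011100)·(00000000000000000000010000) mod 2 = 0+0+0+0+0+0+0+0+0+0+0+0+0+0+0+0+0+0+0+0+0+1+0+0+0+0 mod 2 = 1
  c[27] = d·G[:,27] = (01010111001010001001011100)·(00000000000000000000001000) mod 2 = 0+0+0+0+0+0+0+0+0+0+0+0+0+0+0+0+0+0+0+0+0+0+1+0+0+0 mod 2 = 1
  c[28] = d·G[:,28] = (01010111001010001001011100)·(00000000000000000000000100) mod 2 = 0+0+0+0+0+0+0+0+0+0+0+0+0+0+0+0+0+0+0+0+0+0+0+1+0+0 mod 2 = 1
  c[29] = d·G[:,29] = (01010111001010001001011100)·(00000000000000000000000010) mod 2 = 0+0+0+0+0+0+0+0+0+0+0+0+0+0+0+0+0+0+0+0+0+0+0+0+0+0 mod 2 = 0
  c[30] = d·G[:,30] = (01010111001010001001011100)·(00000000000000000000000001) mod 2 = 0+0+0+0+0+0+0+0+0+0+0+0+0+0+0+0+0+0+0+0+0+0+0+0+0+0 mod 2 = 0
Codeword = 1101101001110010010001001011100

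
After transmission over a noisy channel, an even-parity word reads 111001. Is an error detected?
Sum of received bits: 1+1+1+0+0+1 = 4; 4 mod 2 = 0. Result is 0 → no error detected.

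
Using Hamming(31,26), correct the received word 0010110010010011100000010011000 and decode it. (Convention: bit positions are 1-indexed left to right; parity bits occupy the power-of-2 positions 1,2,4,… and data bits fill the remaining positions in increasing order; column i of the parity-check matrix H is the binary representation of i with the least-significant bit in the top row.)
Syndrome s = H · r^T (mod 2), r = 0010110010010011100000010011000:
  s[0] = (1010101010101010101010101010101)·(0010110010010011100000010011000) mod 2 = 0+0+1+0+1+0+0+0+1+0+0+0+0+0+1+0+1+0+0+0+0+0+0+0+0+0+1+0+0+0+0 mod 2 = 0
  s[1] = (0110011001100110011001100110011)·(0010110010010011100000010011000) mod 2 = 0+0+1+0+0+1+0+0+0+0+0+0+0+0+1+0+0+0+0+0+0+0+0+0+0+0+1+0+0+0+0 mod 2 = 0
  s[2] = (0001111000011110000111100001111)·(0010110010010011100000010011000) mod 2 = 0+0+0+0+1+1+0+0+0+0+0+1+0+0+1+0+0+0+0+0+0+0+0+0+0+0+0+1+0+0+0 mod 2 = 1
  s[3] = (0000000111111110000000011111111)·(0010110010010011100000010011000) mod 2 = 0+0+0+0+0+0+0+0+1+0+0+1+0+0+1+0+0+0+0+0+0+0+0+1+0+0+1+1+0+0+0 mod 2 = 0
  s[4] = (0000000000000001111111111111111)·(0010110010010011100000010011000) mod 2 = 0+0+0+0+0+0+0+0+0+0+0+0+0+0+0+1+1+0+0+0+0+0+0+1+0+0+1+1+0+0+0 mod 2 = 1
Syndrome = 00101
Column 20 of H equals this syndrome → error at bit 20 (1-indexed).
Flip bit 20: 0010110010010011100000010011000 → 0010110010010011100100010011000
Extract data bits at positions {3,5,6,7,9,10,11,12,13,14,15,17,18,19,20,21,22,23,24,25,26,27,28,29,30,31}: 11101001001100100010011000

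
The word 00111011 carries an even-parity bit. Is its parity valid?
Sum of all bits: 0+0+1+1+1+0+1+1 = 5; 5 mod 2 = 1. Result is 1 → parity error detected.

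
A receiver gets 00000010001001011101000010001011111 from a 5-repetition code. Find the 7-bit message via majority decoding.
Split into 5-bit blocks and majority-vote each:
  block 1 = 00000: 0 ones, 5 zeros → 0
  block 2 = 01000: 1 ones, 4 zeros → 0
  block 3 = 10010: 2 ones, 3 zeros → 0
  block 4 = 11101: 4 ones, 1 zeros → 1
  block 5 = 00001: 1 ones, 4 zeros → 0
  block 6 = 00010: 1 ones, 4 zeros → 0
  block 7 = 11111: 5 ones, 0 zeros → 1
Decoded = 0001001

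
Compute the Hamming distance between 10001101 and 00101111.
XOR = 10100010, count of 1s = 3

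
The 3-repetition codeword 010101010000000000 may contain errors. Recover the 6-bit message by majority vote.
Split into 3-bit blocks and majority-vote each:
  block 1 = 010: 1 ones, 2 zeros → 0
  block 2 = 101: 2 ones, 1 zeros → 1
  block 3 = 010: 1 ones, 2 zeros → 0
  block 4 = 000: 0 ones, 3 zeros → 0
  block 5 = 000: 0 ones, 3 zeros → 0
  block 6 = 000: 0 ones, 3 zeros → 0
Decoded = 010000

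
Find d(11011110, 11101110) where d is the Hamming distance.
XOR = 00110000, count of 1s = 2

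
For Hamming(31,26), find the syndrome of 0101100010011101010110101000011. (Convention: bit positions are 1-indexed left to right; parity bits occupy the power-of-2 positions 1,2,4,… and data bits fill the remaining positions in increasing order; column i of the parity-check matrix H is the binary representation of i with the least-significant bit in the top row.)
Syndrome s = H · r^T (mod 2), r = 0101100010011101010110101000011:
  s[0] = (1010101010101010101010101010101)·(0101100010011101010110101000011) mod 2 = 0+0+0+0+1+0+0+0+1+0+0+0+1+0+0+0+0+0+0+0+1+0+1+0+1+0+0+0+0+0+1 mod 2 = 1
  s[1] = (0110011001100110011001100110011)·(0101100010011101010110101000011) mod 2 = 0+1+0+0+0+0+0+0+0+0+0+0+0+1+0+0+0+1+0+0+0+0+1+0+0+0+0+0+0+1+1 mod 2 = 0
  s[2] = (0001111000011110000111100001111)·(0101100010011101010110101000011) mod 2 = 0+0+0+1+1+0+0+0+0+0+0+1+1+1+0+0+0+0+0+1+1+0+1+0+0+0+0+0+0+1+1 mod 2 = 0
  s[3] = (0000000111111110000000011111111)·(0101100010011101010110101000011) mod 2 = 0+0+0+0+0+0+0+0+1+0+0+1+1+1+0+0+0+0+0+0+0+0+0+0+1+0+0+0+0+1+1 mod 2 = 1
  s[4] = (0000000000000001111111111111111)·(0101100010011101010110101000011) mod 2 = 0+0+0+0+0+0+0+0+0+0+0+0+0+0+0+1+0+1+0+1+1+0+1+0+1+0+0+0+0+1+1 mod 2 = 0
Syndrome = 10010
Non-zero syndrome: error at position 9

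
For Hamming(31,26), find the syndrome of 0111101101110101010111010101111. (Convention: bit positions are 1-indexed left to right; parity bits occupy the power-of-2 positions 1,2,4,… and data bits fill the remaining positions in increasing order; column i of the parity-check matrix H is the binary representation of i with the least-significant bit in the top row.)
Syndrome s = H · r^T (mod 2), r = 0111101101110101010111010101111:
  s[0] = (1010101010101010101010101010101)·(0111101101110101010111010101111) mod 2 = 0+0+1+0+1+0+1+0+0+0+1+0+0+0+0+0+0+0+0+0+1+0+0+0+0+0+0+0+1+0+1 mod 2 = 1
  s[1] = (0110011001100110011001100110011)·(0111101101110101010111010101111) mod 2 = 0+1+1+0+0+0+1+0+0+1+1+0+0+1+0+0+0+1+0+0+0+1+0+0+0+1+0+0+0+1+1 mod 2 = 1
  s[2] = (0001111000011110000111100001111)·(0111101101110101010111010101111) mod 2 = 0+0+0+1+1+0+1+0+0+0+0+1+0+1+0+0+0+0+0+1+1+1+0+0+0+0+0+1+1+1+1 mod 2 = 0
  s[3] = (0000000111111110000000011111111)·(0111101101110101010111010101111) mod 2 = 0+0+0+0+0+0+0+1+0+1+1+1+0+1+0+0+0+0+0+0+0+0+0+1+0+1+0+1+1+1+1 mod 2 = 1
  s[4] = (0000000000000001111111111111111)·(0111101101110101010111010101111) mod 2 = 0+0+0+0+0+0+0+0+0+0+0+0+0+0+0+1+0+1+0+1+1+1+0+1+0+1+0+1+1+1+1 mod 2 = 1
Syndrome = 11011
Non-zero syndrome: error at position 27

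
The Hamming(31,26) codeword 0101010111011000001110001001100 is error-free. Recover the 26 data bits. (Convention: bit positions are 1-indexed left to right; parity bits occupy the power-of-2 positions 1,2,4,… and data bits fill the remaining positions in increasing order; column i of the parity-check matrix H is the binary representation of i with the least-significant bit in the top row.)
Parity bits occupy power-of-2 positions; data bits are at positions {3,5,6,7,9,10,11,12,13,14,15,17,18,19,20,21,22,23,24,25,26,27,28,29,30,31} (1-indexed).
Extract: c[3]=0 c[5]=0 c[6]=1 c[7]=0 c[9]=1 c[10]=1 c[11]=0 c[12]=1 c[13]=1 c[14]=0 c[15]=0 c[17]=0 c[18]=0 c[19]=1 c[20]=1 c[21]=1 c[22]=0 c[23]=0 c[24]=0 c[25]=1 c[26]=0 c[27]=0 c[28]=1 c[29]=1 c[30]=0 c[31]=0
Data = 00101101100001110001001100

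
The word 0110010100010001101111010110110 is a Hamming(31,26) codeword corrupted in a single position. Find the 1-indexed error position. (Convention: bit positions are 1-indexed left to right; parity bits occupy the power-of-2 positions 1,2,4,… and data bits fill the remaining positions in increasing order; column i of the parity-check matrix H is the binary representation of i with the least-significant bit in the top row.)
Syndrome s = H · r^T (mod 2), r = 0110010100010001101111010110110:
  s[0] = (1010101010101010101010101010101)·(0110010100010001101111010110110) mod 2 = 0+0+1+0+0+0+0+0+0+0+0+0+0+0+0+0+1+0+1+0+1+0+0+0+0+0+1+0+1+0+0 mod 2 = 0
  s[1] = (0110011001100110011001100110011)·(0110010100010001101111010110110) mod 2 = 0+1+1+0+0+1+0+0+0+0+0+0+0+0+0+0+0+0+1+0+0+1+0+0+0+1+1+0+0+1+0 mod 2 = 0
  s[2] = (0001111000011110000111100001111)·(0110010100010001101111010110110) mod 2 = 0+0+0+0+0+1+0+0+0+0+0+1+0+0+0+0+0+0+0+1+1+1+0+0+0+0+0+0+1+1+0 mod 2 = 1
  s[3] = (0000000111111110000000011111111)·(0110010100010001101111010110110) mod 2 = 0+0+0+0+0+0+0+1+0+0+0+1+0+0+0+0+0+0+0+0+0+0+0+1+0+1+1+0+1+1+0 mod 2 = 1
  s[4] = (0000000000000001111111111111111)·(0110010100010001101111010110110) mod 2 = 0+0+0+0+0+0+0+0+0+0+0+0+0+0+0+1+1+0+1+1+1+1+0+1+0+1+1+0+1+1+0 mod 2 = 1
Syndrome = 00111
Column i of H is the binary representation of i, so the syndrome is the binary index of the flipped bit.
Read s = 00111 with s[0] as LSB: 0·2^0 + 0·2^1 + 1·2^2 + 1·2^3 + 1·2^4 = 28.
Error is at bit position 28.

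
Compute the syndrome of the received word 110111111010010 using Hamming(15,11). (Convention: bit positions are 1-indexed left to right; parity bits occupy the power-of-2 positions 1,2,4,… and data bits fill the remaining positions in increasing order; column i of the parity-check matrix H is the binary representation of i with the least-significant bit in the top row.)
Syndrome s = H · r^T (mod 2), r = 110111111010010:
  s[0] = (101010101010101)·(110111111010010) mod 2 = 1+0+0+0+1+0+1+0+1+0+1+0+0+0+0 mod 2 = 1
  s[1] = (011001100110011)·(110111111010010) mod 2 = 0+1+0+0+0+1+1+0+0+0+1+0+0+1+0 mod 2 = 1
  s[2] = (000111100001111)·(110111111010010) mod 2 = 0+0+0+1+1+1+1+0+0+0+0+0+0+1+0 mod 2 = 1
  s[3] = (000000011111111)·(110111111010010) mod 2 = 0+0+0+0+0+0+0+1+1+0+1+0+0+1+0 mod 2 = 0
Syndrome = 1110
Non-zero syndrome: error at position 7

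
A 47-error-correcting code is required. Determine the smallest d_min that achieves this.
Correcting t errors requires d_min ≥ 2t + 1 = 2·47 + 1 = 95.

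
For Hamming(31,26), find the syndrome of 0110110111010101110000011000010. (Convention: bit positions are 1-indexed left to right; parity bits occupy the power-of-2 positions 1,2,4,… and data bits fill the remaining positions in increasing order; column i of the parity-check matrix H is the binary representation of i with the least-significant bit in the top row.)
Syndrome s = H · r^T (mod 2), r = 0110110111010101110000011000010:
  s[0] = (1010101010101010101010101010101)·(0110110111010101110000011000010) mod 2 = 0+0+1+0+1+0+0+0+1+0+0+0+0+0+0+0+1+0+0+0+0+0+0+0+1+0+0+0+0+0+0 mod 2 = 1
  s[1] = (0110011001100110011001100110011)·(0110110111010101110000011000010) mod 2 = 0+1+1+0+0+1+0+0+0+1+0+0+0+1+0+0+0+1+0+0+0+0+0+0+0+0+0+0+0+1+0 mod 2 = 1
  s[2] = (0001111000011110000111100001111)·(0110110111010101110000011000010) mod 2 = 0+0+0+0+1+1+0+0+0+0+0+1+0+1+0+0+0+0+0+0+0+0+0+0+0+0+0+0+0+1+0 mod 2 = 1
  s[3] = (0000000111111110000000011111111)·(0110110111010101110000011000010) mod 2 = 0+0+0+0+0+0+0+1+1+1+0+1+0+1+0+0+0+0+0+0+0+0+0+1+1+0+0+0+0+1+0 mod 2 = 0
  s[4] = (0000000000000001111111111111111)·(0110110111010101110000011000010) mod 2 = 0+0+0+0+0+0+0+0+0+0+0+0+0+0+0+1+1+1+0+0+0+0+0+1+1+0+0+0+0+1+0 mod 2 = 0
Syndrome = 11100
Non-zero syndrome: error at position 7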